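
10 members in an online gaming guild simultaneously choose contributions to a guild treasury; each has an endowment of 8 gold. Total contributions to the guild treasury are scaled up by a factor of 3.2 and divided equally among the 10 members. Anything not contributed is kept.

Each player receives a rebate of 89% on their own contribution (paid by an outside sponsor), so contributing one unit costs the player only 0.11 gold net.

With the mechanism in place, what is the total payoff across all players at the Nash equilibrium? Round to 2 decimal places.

The effective private return per unit is now (3.2/10) / 0.11 = 2.9091 > 1, so every player's dominant strategy flips to full contribution.
At the Nash equilibrium everyone contributes 8. Group total payoff = 10 × (8 × 0.89 + 3.2 × 8) = 327.20.

327.20 gold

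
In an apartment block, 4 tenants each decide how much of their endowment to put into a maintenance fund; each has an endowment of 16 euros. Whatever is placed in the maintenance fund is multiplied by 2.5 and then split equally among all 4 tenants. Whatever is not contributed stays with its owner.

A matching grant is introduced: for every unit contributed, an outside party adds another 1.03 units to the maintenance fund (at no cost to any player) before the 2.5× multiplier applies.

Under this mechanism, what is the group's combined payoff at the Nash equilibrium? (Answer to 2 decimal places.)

324.80 euros

Under the mechanism each unit contributed yields 2.5 × 2.03 / 4 = 1.2688 back to its contributor per unit of net cost, which exceeds 1, making full contribution the dominant choice for everyone.
At the Nash equilibrium everyone contributes 16. Group total payoff = 2.5 × 2.03 × 64 = 324.80.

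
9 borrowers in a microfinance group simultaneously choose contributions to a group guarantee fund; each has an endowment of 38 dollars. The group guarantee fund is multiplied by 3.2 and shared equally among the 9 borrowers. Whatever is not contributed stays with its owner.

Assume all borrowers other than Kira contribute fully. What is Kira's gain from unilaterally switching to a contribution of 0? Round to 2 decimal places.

Switching from a contribution of 38 to 0 lets Kira keep an extra 38 dollars, but lowers the group guarantee fund by 38, which costs Kira their own share of that drop: 3.2/9 × 38 = 13.51.
Net gain = 38 − 13.51 = 24.49. The private return per contributed unit (0.3556) is below 1, so free-riding is indeed the best response regardless of what the others do.

24.49 dollars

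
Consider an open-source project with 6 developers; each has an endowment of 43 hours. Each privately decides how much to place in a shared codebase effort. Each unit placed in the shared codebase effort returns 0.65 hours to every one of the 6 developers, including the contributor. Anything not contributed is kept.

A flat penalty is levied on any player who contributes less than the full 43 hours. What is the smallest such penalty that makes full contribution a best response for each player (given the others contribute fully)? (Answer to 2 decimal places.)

Given the others contribute fully, the best deviation is to contribute 0 (any partial contribution still incurs the fine and gives up units whose private return 0.65 is below 1).
Deviating from 43 to 0 saves 43 hours but forfeits the deviator's share of the drop in the shared codebase effort: 0.65 × 43 = 27.95.
So the deviation gain is 43 − 27.95 = 15.05, and the fine must be at least 15.05 hours to wipe it out.

15.05 hours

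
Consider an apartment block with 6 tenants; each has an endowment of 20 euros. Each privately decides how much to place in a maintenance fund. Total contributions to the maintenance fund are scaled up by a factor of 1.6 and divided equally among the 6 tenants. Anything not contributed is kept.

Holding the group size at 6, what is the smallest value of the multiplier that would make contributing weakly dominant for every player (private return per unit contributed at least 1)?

6

A contributed unit returns (multiplier)/6 to its contributor.
This reaches 1 exactly when the multiplier is 6.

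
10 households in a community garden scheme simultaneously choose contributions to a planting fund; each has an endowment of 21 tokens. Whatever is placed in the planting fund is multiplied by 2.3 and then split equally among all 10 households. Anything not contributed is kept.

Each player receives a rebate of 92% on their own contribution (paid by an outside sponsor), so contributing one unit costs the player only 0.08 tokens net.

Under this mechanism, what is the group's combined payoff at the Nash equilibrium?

With the mechanism, a contributed unit returns (2.3/10) / 0.08 = 2.8750 per unit of net cost to the contributor — now above 1 — so contributing fully is weakly dominant for every player.
At the Nash equilibrium everyone contributes 21. Group total payoff = 10 × (21 × 0.92 + 2.3 × 21) = 676.20.

676.20 tokens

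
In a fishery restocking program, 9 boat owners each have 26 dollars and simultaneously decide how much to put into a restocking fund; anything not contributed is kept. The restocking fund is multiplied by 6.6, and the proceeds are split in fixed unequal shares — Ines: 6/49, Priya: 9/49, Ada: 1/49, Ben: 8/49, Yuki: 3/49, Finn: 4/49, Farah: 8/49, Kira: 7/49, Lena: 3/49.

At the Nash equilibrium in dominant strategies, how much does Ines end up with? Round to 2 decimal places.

89.04 dollars

For player j, contributing a unit is worthwhile iff 6.6 × (j's share) ≥ 1, i.e. iff j's share is at least 0.1515.
Priya, Ben and Farah clear that bar, contributing 26 each; the remaining 6 contribute 0. Total contributed: 78.
Ines keeps 26 and receives 6.6 × 78 × 6/49 = 63.04 from the restocking fund, for a payoff of 89.04.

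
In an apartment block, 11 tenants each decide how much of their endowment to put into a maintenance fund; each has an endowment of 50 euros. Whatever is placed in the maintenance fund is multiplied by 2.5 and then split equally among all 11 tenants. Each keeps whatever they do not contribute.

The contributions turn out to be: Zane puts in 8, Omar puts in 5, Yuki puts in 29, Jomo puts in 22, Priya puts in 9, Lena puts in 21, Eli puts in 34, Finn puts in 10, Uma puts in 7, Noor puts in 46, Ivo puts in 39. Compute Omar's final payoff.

97.27 euros

Total contributed: 8 + 5 + 29 + 22 + 9 + 21 + 34 + 10 + 7 + 46 + 39 = 230.
Each receives 2.5 × 230 / 11 = 52.27 from the maintenance fund.
Omar keeps 50 − 5 = 45, so Omar's payoff is 45 + 52.27 = 97.27.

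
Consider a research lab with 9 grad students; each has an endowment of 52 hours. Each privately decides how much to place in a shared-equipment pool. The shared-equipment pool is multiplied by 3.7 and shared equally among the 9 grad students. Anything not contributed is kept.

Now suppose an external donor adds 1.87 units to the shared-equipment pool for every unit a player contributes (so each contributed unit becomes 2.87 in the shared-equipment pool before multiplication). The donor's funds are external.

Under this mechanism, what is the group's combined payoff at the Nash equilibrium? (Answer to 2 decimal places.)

4969.69 hours

Under the mechanism each unit contributed yields 3.7 × 2.87 / 9 = 1.1799 back to its contributor per unit of net cost, which exceeds 1, making full contribution the dominant choice for everyone.
At the Nash equilibrium everyone contributes 52. Group total payoff = 3.7 × 2.87 × 468 = 4969.69.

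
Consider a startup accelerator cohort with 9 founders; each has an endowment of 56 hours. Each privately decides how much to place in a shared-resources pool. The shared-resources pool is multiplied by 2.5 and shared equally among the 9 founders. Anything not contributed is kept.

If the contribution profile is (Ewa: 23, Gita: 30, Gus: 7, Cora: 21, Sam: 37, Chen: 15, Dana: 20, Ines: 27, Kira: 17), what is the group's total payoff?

799.50 hours

Total contributed: 23 + 30 + 7 + 21 + 37 + 15 + 20 + 27 + 17 = 197; total kept: 9 × 56 − 197 = 307.
The shared-resources pool pays out 2.5 × 197 = 492.50 in aggregate.
Group total = 307 + 492.50 = 799.50.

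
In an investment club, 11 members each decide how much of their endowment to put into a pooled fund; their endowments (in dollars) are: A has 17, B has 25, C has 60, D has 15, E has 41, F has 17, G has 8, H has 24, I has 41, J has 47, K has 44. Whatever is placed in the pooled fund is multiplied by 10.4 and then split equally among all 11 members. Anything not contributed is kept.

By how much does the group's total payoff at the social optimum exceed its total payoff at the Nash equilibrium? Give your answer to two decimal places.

3186.60 dollars

The private return per contributed unit is 10.4/11 = 0.9455 < 1 for every player regardless of endowment, so the Nash equilibrium is zero contribution and the group total is Σ E_j = 17 + 25 + 60 + 15 + 41 + 17 + 8 + 24 + 41 + 47 + 44 = 339.
Each contributed unit returns 10.400 to the group, so the social optimum is full contribution by everyone: group total = 10.400 × 339 = 3525.60.
Efficiency loss = (10.400 − 1) × 339 = 3186.60.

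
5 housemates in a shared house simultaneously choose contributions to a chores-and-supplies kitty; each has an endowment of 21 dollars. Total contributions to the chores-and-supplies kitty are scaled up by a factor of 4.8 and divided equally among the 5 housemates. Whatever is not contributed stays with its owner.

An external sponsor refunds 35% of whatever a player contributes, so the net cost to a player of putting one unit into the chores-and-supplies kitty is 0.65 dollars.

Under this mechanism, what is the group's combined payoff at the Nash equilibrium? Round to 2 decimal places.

540.75 dollars

With the mechanism, a contributed unit returns (4.8/5) / 0.65 = 1.4769 per unit of net cost to the contributor — now above 1 — so contributing fully is weakly dominant for every player.
At the Nash equilibrium everyone contributes 21. Group total payoff = 5 × (21 × 0.35 + 4.8 × 21) = 540.75.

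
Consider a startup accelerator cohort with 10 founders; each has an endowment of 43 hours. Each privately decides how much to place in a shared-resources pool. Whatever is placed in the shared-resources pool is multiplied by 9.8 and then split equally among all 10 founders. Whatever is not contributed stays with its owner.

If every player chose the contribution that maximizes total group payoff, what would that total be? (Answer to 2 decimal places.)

Each contributed unit returns 9.800 to the group as a whole (0.9800 to each of 10 players), which exceeds 1, so the social optimum is full contribution: group total = 9.800 × 430 = 4214.00.

4214.00 hours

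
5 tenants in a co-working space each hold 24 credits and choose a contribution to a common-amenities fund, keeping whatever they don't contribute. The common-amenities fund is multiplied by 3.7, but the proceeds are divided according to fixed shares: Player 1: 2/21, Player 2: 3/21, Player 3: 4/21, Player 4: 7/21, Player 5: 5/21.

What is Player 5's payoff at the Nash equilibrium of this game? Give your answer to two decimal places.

45.14 credits

For player j, contributing a unit is worthwhile iff 3.7 × (j's share) ≥ 1, i.e. iff j's share is at least 0.2703.
Player 4 alone (share 7/21) is above the threshold, contributing 24; the remaining 4 contribute 0. Total contributed: 24.
Player 5 keeps 24 and receives 3.7 × 24 × 5/21 = 21.14 from the common-amenities fund, for a payoff of 45.14.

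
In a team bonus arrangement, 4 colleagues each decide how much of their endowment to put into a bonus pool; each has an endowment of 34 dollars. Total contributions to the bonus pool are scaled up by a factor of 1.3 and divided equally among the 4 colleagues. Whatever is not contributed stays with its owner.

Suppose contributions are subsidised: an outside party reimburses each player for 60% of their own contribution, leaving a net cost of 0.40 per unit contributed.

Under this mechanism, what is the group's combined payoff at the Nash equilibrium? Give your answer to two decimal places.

136.00 dollars

With the mechanism, a contributed unit returns (1.3/4) / 0.40 = 0.8125 per unit of net cost — still below 1 — so contributing 0 remains dominant for every player.
Everyone keeps their endowment and the group total is 4 × 34 = 136.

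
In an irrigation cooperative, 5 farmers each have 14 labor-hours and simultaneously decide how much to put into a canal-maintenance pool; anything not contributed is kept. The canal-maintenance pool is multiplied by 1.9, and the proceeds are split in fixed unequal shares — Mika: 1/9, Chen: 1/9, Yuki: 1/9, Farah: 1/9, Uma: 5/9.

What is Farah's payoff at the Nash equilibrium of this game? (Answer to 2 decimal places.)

Each unit j contributes comes back to j as 1.9 × (j's share), so j prefers to contribute only if that share exceeds 1/1.9 = 0.5263; otherwise keeping the unit dominates.
Only Uma (5/9) clears that bar, contributing 14; the remaining 4 contribute 0. Total contributed: 14.
Farah keeps 14 and receives 1.9 × 14 × 1/9 = 2.96 from the canal-maintenance pool, for a payoff of 16.96.

16.96 labor-hours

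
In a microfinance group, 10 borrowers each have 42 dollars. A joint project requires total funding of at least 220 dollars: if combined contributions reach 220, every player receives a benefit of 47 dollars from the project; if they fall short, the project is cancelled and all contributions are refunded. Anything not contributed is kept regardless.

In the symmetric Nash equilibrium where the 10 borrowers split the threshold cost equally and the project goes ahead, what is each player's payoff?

67 dollars

Equal share of the threshold: 220/10 = 22.
At this profile no one gains by cutting their contribution: any cut drops the total below 220, the project is cancelled, contributions are refunded, and the deviator ends with 42, which is less than 42 − 22 + 47 = 67. Contributing more than 22 just wastes the excess. So contributing exactly 22 is a best response.
Each player's payoff: 42 − 22 + 47 = 67.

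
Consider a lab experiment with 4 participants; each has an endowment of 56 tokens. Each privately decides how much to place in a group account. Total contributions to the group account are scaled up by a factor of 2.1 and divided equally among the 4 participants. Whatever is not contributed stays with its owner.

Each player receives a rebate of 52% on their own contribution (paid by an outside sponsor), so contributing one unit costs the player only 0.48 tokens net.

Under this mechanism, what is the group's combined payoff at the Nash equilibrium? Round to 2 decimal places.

With the mechanism, a contributed unit returns (2.1/4) / 0.48 = 1.0938 per unit of net cost to the contributor — now above 1 — so contributing fully is weakly dominant for every player.
So the Nash equilibrium is full contribution by all 4; the group earns 4 × (56 × 0.52 + 2.1 × 56) = 586.88.

586.88 tokens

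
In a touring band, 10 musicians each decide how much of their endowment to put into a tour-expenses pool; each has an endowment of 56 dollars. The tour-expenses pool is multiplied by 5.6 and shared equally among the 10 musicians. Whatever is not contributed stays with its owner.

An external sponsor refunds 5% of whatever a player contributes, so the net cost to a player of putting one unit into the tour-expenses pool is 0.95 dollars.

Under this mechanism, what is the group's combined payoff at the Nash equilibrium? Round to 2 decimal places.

With the mechanism, a contributed unit returns (5.6/10) / 0.95 = 0.5895 per unit of net cost — still below 1 — so contributing 0 remains dominant for every player.
Everyone keeps their endowment and the group total is 10 × 56 = 560.

560.00 dollars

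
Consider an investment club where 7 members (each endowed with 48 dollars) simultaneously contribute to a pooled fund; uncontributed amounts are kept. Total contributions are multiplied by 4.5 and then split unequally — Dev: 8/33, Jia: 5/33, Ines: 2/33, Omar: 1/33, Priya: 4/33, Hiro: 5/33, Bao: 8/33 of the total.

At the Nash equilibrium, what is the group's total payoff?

Each unit j contributes comes back to j as 4.5 × (j's share), so j prefers to contribute only if that share exceeds 1/4.5 = 0.2222; otherwise keeping the unit dominates.
Dev and Bao are above the threshold, contributing 48 each; the remaining 5 contribute 0. Total contributed: 96.
The pooled fund pays out 4.5 × 96 = 432.00 in total (split across the unequal shares, but the aggregate is all that matters for the group sum).
The 5 free-riders keep 48 each, adding 240. Group total = 240 + 432.00 = 672.00.

672.00 dollars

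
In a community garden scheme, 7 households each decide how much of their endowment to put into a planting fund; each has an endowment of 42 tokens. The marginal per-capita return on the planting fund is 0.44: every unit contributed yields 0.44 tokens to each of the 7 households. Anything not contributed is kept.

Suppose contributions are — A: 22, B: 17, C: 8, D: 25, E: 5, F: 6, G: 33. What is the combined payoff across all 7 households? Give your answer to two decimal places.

535.28 tokens

Total contributed: 22 + 17 + 8 + 25 + 5 + 6 + 33 = 116; total kept: 7 × 42 − 116 = 178.
The planting fund pays out 0.44 × 7 × 116 = 357.28 in aggregate.
Group total = 178 + 357.28 = 535.28.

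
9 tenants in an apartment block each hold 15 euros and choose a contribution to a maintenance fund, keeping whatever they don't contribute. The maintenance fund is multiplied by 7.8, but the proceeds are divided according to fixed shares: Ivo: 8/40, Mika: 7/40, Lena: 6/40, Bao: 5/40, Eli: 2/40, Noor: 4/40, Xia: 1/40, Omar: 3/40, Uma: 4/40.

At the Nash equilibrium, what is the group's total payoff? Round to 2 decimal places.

441.00 euros

For player j, contributing a unit is worthwhile iff 7.8 × (j's share) ≥ 1, i.e. iff j's share is at least 0.1282.
The shares above 0.1282 belong to Ivo, Mika and Lena, contributing 15 each; the remaining 6 contribute 0. Total contributed: 45.
The maintenance fund pays out 7.8 × 45 = 351.00 in total (split across the unequal shares, but the aggregate is all that matters for the group sum).
The 6 free-riders keep 15 each, adding 90. Group total = 90 + 351.00 = 441.00.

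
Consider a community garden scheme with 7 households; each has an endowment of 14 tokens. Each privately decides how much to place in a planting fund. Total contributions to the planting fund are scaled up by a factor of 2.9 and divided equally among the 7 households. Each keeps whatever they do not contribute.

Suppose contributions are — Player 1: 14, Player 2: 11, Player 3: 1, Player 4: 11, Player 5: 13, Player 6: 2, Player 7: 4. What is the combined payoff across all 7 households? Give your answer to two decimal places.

Total contributed: 14 + 11 + 1 + 11 + 13 + 2 + 4 = 56; total kept: 7 × 14 − 56 = 42.
The planting fund pays out 2.9 × 56 = 162.40 in aggregate.
Group total = 42 + 162.40 = 204.40.

204.40 tokens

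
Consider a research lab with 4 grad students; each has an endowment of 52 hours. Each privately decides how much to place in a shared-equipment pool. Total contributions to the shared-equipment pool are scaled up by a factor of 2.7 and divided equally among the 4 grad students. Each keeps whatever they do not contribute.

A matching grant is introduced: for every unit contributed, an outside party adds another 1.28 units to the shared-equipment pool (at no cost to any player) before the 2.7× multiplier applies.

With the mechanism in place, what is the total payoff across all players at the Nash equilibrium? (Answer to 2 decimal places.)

The effective private return per unit is now 2.7 × 2.28 / 4 = 1.5390 > 1, so every player's dominant strategy flips to full contribution.
At the Nash equilibrium everyone contributes 52. Group total payoff = 2.7 × 2.28 × 208 = 1280.45.

1280.45 hours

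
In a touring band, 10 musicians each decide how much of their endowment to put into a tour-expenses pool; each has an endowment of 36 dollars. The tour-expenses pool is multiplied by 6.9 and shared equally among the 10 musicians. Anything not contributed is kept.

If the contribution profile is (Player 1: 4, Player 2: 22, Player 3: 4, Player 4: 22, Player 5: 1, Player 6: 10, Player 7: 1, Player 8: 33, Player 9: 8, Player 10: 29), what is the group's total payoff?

Total contributed: 4 + 22 + 4 + 22 + 1 + 10 + 1 + 33 + 8 + 29 = 134; total kept: 10 × 36 − 134 = 226.
The tour-expenses pool pays out 6.9 × 134 = 924.60 in aggregate.
Group total = 226 + 924.60 = 1150.60.

1150.60 dollars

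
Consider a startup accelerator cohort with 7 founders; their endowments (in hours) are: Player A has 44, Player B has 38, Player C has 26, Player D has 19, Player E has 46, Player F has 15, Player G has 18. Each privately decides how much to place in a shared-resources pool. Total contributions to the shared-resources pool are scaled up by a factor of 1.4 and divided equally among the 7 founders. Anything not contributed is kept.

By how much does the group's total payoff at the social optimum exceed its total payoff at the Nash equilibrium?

The private return per contributed unit is 1.4/7 = 0.2000 < 1 for every player regardless of endowment, so the Nash equilibrium is zero contribution and the group total is Σ E_j = 44 + 38 + 26 + 19 + 46 + 15 + 18 = 206.
Each contributed unit returns 1.400 to the group, so the social optimum is full contribution by everyone: group total = 1.400 × 206 = 288.40.
Efficiency loss = (1.400 − 1) × 206 = 82.40.

82.40 hours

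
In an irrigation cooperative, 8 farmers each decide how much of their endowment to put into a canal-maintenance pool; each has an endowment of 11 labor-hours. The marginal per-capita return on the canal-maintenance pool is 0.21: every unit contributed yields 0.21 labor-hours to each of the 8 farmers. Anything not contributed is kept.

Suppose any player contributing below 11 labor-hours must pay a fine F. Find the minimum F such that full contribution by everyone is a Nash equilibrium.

8.69 labor-hours

Given the others contribute fully, the best deviation is to contribute 0 (any partial contribution still incurs the fine and gives up units whose private return 0.21 is below 1).
Deviating from 11 to 0 saves 11 labor-hours but forfeits the deviator's share of the drop in the canal-maintenance pool: 0.21 × 11 = 2.31.
So the deviation gain is 11 − 2.31 = 8.69, and the fine must be at least 8.69 labor-hours to wipe it out.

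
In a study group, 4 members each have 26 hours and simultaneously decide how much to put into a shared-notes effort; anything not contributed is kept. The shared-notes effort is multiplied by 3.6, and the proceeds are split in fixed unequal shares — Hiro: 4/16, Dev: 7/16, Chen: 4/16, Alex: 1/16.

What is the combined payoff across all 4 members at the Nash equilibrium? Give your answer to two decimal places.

A player with share s gets back 3.6·s per unit contributed, so full contribution is dominant for anyone with s > 1/3.6 = 0.2778 and zero contribution is dominant for anyone below.
Dev alone (share 7/16) is above the threshold, contributing 26; the remaining 3 contribute 0. Total contributed: 26.
The shared-notes effort pays out 3.6 × 26 = 93.60 in total (split across the unequal shares, but the aggregate is all that matters for the group sum).
The 3 free-riders keep 26 each, adding 78. Group total = 78 + 93.60 = 171.60.

171.60 hours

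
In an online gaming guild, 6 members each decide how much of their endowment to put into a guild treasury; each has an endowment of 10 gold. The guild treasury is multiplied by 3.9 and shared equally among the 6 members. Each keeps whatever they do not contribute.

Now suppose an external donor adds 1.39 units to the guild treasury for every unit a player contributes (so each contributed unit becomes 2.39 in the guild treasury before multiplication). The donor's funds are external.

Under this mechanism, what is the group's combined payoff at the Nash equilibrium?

Under the mechanism each unit contributed yields 3.9 × 2.39 / 6 = 1.5535 back to its contributor per unit of net cost, which exceeds 1, making full contribution the dominant choice for everyone.
At the Nash equilibrium everyone contributes 10. Group total payoff = 3.9 × 2.39 × 60 = 559.26.

559.26 gold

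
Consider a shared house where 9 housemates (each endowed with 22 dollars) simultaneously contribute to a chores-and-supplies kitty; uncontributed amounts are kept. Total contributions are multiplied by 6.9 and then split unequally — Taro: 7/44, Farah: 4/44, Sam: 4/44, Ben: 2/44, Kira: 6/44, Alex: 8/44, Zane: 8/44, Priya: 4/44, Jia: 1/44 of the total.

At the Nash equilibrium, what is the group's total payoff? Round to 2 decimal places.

587.40 dollars

Each unit j contributes comes back to j as 6.9 × (j's share), so j prefers to contribute only if that share exceeds 1/6.9 = 0.1449; otherwise keeping the unit dominates.
The shares above 0.1449 belong to Taro, Alex and Zane, contributing 22 each; the remaining 6 contribute 0. Total contributed: 66.
The chores-and-supplies kitty pays out 6.9 × 66 = 455.40 in total (split across the unequal shares, but the aggregate is all that matters for the group sum).
The 6 free-riders keep 22 each, adding 132. Group total = 132 + 455.40 = 587.40.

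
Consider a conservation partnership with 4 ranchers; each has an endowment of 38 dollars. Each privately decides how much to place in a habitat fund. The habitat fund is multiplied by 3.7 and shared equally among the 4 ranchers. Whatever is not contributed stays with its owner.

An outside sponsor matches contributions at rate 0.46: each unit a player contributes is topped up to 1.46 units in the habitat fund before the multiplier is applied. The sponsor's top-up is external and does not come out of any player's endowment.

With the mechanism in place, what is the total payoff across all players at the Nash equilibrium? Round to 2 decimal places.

821.10 dollars

The effective private return per unit is now 3.7 × 1.46 / 4 = 1.3505 > 1, so every player's dominant strategy flips to full contribution.
At the Nash equilibrium everyone contributes 38. Group total payoff = 3.7 × 1.46 × 152 = 821.10.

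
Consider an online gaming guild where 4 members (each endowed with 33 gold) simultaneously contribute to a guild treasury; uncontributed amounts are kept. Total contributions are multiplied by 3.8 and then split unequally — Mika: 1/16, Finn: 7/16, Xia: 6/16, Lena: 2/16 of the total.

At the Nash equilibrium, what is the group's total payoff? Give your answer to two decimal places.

316.80 gold

Each unit j contributes comes back to j as 3.8 × (j's share), so j prefers to contribute only if that share exceeds 1/3.8 = 0.2632; otherwise keeping the unit dominates.
Finn and Xia are above the threshold, contributing 33 each; the remaining 2 contribute 0. Total contributed: 66.
The guild treasury pays out 3.8 × 66 = 250.80 in total (split across the unequal shares, but the aggregate is all that matters for the group sum).
The 2 free-riders keep 33 each, adding 66. Group total = 66 + 250.80 = 316.80.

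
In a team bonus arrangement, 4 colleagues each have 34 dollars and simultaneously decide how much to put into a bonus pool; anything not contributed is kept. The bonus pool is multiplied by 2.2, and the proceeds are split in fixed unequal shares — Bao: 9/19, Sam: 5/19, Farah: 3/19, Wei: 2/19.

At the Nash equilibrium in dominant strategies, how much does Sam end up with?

Each unit j contributes comes back to j as 2.2 × (j's share), so j prefers to contribute only if that share exceeds 1/2.2 = 0.4545; otherwise keeping the unit dominates.
Bao alone (share 9/19) is above the threshold, contributing 34; the remaining 3 contribute 0. Total contributed: 34.
Sam keeps 34 and receives 2.2 × 34 × 5/19 = 19.68 from the bonus pool, for a payoff of 53.68.

53.68 dollars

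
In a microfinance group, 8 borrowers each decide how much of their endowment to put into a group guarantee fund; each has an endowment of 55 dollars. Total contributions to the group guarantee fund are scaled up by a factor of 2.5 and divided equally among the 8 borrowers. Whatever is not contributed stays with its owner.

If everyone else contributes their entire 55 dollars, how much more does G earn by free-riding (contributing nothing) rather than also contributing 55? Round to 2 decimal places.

37.81 dollars

Switching from a contribution of 55 to 0 lets G keep an extra 55 dollars, but lowers the group guarantee fund by 55, which costs G their own share of that drop: 2.5/8 × 55 = 17.19.
Net gain = 55 − 17.19 = 37.81. The private return per contributed unit (0.3125) is below 1, so free-riding is indeed the best response regardless of what the others do.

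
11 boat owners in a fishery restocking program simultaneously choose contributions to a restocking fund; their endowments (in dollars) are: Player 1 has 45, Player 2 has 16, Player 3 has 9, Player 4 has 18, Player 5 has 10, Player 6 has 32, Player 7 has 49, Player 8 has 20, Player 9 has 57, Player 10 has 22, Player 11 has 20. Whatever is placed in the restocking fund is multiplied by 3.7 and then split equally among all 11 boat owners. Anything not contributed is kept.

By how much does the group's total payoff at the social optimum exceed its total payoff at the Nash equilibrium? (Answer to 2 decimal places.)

804.60 dollars

The private return per contributed unit is 3.7/11 = 0.3364 < 1 for every player regardless of endowment, so the Nash equilibrium is zero contribution and the group total is Σ E_j = 45 + 16 + 9 + 18 + 10 + 32 + 49 + 20 + 57 + 22 + 20 = 298.
Each contributed unit returns 3.700 to the group, so the social optimum is full contribution by everyone: group total = 3.700 × 298 = 1102.60.
Efficiency loss = (3.700 − 1) × 298 = 804.60.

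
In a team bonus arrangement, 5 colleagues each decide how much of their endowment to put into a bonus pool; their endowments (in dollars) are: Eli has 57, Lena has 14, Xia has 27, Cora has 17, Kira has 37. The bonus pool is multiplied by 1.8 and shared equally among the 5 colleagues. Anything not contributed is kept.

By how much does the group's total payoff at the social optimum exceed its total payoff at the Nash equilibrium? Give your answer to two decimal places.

121.60 dollars

The private return per contributed unit is 1.8/5 = 0.3600 < 1 for every player regardless of endowment, so the Nash equilibrium is zero contribution and the group total is Σ E_j = 57 + 14 + 27 + 17 + 37 = 152.
Each contributed unit returns 1.800 to the group, so the social optimum is full contribution by everyone: group total = 1.800 × 152 = 273.60.
Efficiency loss = (1.800 − 1) × 152 = 121.60.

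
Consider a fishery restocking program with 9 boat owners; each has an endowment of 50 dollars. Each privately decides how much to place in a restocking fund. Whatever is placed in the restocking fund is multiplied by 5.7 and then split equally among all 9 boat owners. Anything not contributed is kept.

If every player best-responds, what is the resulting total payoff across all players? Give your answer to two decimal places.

450.00 dollars

Each contributed unit returns 5.7/9 = 0.6333 to its contributor — below 1 — so contributing 0 is dominant for every player. At the Nash equilibrium everyone keeps their 50, and the group total is 9 × 50 = 450.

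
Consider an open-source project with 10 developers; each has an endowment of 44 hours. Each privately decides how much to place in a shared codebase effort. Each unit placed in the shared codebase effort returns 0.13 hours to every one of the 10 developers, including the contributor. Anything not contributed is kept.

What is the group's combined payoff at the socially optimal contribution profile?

572.00 hours

Each contributed unit returns 1.300 to the group as a whole (0.13 to each of 10 players), which exceeds 1, so the social optimum is full contribution: group total = 1.300 × 440 = 572.00.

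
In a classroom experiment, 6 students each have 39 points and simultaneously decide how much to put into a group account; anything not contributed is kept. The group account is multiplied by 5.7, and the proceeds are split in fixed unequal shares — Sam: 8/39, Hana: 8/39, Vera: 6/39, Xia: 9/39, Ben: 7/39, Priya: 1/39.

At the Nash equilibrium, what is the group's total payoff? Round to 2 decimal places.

Player j's private return per contributed unit is 5.7 × (j's share). Contributing is weakly dominant for j when that share is at least 1/5.7 = 0.1754, and contributing 0 is dominant otherwise.
Sam, Hana, Xia and Ben clear that bar, contributing 39 each; the remaining 2 contribute 0. Total contributed: 156.
The group account pays out 5.7 × 156 = 889.20 in total (split across the unequal shares, but the aggregate is all that matters for the group sum).
The 2 free-riders keep 39 each, adding 78. Group total = 78 + 889.20 = 967.20.

967.20 points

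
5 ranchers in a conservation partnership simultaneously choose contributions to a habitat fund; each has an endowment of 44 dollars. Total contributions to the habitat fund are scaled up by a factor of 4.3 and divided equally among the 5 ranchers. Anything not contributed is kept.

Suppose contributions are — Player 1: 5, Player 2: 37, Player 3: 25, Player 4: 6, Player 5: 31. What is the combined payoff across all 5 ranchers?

563.20 dollars

Total contributed: 5 + 37 + 25 + 6 + 31 = 104; total kept: 5 × 44 − 104 = 116.
The habitat fund pays out 4.3 × 104 = 447.20 in aggregate.
Group total = 116 + 447.20 = 563.20.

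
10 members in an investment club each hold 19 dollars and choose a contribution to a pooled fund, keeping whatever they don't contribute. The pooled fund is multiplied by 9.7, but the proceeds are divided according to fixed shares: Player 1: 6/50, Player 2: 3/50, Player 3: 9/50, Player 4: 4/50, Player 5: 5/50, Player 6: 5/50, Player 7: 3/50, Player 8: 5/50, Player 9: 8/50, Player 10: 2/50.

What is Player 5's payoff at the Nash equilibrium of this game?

74.29 dollars

For player j, contributing a unit is worthwhile iff 9.7 × (j's share) ≥ 1, i.e. iff j's share is at least 0.1031.
Player 1, Player 3 and Player 9 are above the threshold, contributing 19 each; the remaining 7 contribute 0. Total contributed: 57.
Player 5 keeps 19 and receives 9.7 × 57 × 5/50 = 55.29 from the pooled fund, for a payoff of 74.29.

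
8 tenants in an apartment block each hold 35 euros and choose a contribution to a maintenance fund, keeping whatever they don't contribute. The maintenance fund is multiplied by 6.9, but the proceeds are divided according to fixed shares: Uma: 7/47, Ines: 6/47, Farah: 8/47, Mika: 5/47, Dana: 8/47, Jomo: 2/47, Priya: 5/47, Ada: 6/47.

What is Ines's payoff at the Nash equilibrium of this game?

127.49 euros

For player j, contributing a unit is worthwhile iff 6.9 × (j's share) ≥ 1, i.e. iff j's share is at least 0.1449.
Uma, Farah and Dana are above the threshold, contributing 35 each; the remaining 5 contribute 0. Total contributed: 105.
Ines keeps 35 and receives 6.9 × 105 × 6/47 = 92.49 from the maintenance fund, for a payoff of 127.49.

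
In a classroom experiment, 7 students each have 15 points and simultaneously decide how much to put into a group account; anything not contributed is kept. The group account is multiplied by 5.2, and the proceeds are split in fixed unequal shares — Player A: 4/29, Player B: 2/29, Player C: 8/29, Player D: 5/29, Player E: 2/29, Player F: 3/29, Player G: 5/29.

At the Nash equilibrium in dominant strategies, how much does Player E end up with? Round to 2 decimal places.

A player with share s gets back 5.2·s per unit contributed, so full contribution is dominant for anyone with s > 1/5.2 = 0.1923 and zero contribution is dominant for anyone below.
Only Player C (8/29) clears that bar, contributing 15; the remaining 6 contribute 0. Total contributed: 15.
Player E keeps 15 and receives 5.2 × 15 × 2/29 = 5.38 from the group account, for a payoff of 20.38.

20.38 points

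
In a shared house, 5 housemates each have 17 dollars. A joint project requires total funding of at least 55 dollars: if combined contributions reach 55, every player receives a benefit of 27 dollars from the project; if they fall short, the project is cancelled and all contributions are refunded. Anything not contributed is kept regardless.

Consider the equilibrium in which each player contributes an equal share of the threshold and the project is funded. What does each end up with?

Equal share of the threshold: 55/5 = 11.
At this profile no one gains by cutting their contribution: any cut drops the total below 55, the project is cancelled, contributions are refunded, and the deviator ends with 17, which is less than 17 − 11 + 27 = 33. Contributing more than 11 just wastes the excess. So contributing exactly 11 is a best response.
Each player's payoff: 17 − 11 + 27 = 33.

33 dollars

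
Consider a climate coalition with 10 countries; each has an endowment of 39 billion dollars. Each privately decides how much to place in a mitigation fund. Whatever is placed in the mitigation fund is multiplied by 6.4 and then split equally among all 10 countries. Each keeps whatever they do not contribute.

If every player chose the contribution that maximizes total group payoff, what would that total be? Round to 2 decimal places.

Each contributed unit returns 6.400 to the group as a whole (0.6400 to each of 10 players), which exceeds 1, so the social optimum is full contribution: group total = 6.400 × 390 = 2496.00.

2496.00 billion dollars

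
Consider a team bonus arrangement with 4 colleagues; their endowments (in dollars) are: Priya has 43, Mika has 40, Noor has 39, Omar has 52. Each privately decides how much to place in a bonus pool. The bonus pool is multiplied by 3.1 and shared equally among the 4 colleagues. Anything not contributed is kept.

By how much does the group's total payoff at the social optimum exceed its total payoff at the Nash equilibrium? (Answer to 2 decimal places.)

365.40 dollars

The private return per contributed unit is 3.1/4 = 0.7750 < 1 for every player regardless of endowment, so the Nash equilibrium is zero contribution and the group total is Σ E_j = 43 + 40 + 39 + 52 = 174.
Each contributed unit returns 3.100 to the group, so the social optimum is full contribution by everyone: group total = 3.100 × 174 = 539.40.
Efficiency loss = (3.100 − 1) × 174 = 365.40.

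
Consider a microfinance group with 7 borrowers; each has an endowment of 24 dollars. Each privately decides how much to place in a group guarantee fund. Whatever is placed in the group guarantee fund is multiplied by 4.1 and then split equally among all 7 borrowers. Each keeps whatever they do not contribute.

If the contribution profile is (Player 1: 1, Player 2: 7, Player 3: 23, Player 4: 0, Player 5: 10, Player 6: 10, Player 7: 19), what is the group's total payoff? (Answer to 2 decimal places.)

385.00 dollars

Total contributed: 1 + 7 + 23 + 0 + 10 + 10 + 19 = 70; total kept: 7 × 24 − 70 = 98.
The group guarantee fund pays out 4.1 × 70 = 287.00 in aggregate.
Group total = 98 + 287.00 = 385.00.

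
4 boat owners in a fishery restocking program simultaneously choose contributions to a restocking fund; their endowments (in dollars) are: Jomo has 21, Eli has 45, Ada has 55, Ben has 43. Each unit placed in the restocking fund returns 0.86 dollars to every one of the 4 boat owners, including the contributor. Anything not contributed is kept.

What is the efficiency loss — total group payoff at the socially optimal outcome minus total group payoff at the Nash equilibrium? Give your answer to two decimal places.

400.16 dollars

The private return per contributed unit is 0.86 < 1 for everyone, so the Nash equilibrium is zero contribution and the group total is Σ E_j = 21 + 45 + 55 + 43 = 164.
Each contributed unit returns 3.440 to the group, so the social optimum is full contribution by everyone: group total = 3.440 × 164 = 564.16.
Efficiency loss = (3.440 − 1) × 164 = 400.16.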